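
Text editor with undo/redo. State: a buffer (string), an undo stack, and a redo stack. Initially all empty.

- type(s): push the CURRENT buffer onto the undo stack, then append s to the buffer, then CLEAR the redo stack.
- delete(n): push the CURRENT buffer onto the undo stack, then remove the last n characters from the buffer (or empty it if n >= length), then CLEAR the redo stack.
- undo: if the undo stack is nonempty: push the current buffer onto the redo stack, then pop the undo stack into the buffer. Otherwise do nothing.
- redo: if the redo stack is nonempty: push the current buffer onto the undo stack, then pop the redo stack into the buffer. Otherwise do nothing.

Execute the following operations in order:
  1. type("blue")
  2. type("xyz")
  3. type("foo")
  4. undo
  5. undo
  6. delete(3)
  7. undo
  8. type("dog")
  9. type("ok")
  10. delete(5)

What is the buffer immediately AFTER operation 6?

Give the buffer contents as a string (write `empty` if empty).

Answer: b

Derivation:
After op 1 (type): buf='blue' undo_depth=1 redo_depth=0
After op 2 (type): buf='bluexyz' undo_depth=2 redo_depth=0
After op 3 (type): buf='bluexyzfoo' undo_depth=3 redo_depth=0
After op 4 (undo): buf='bluexyz' undo_depth=2 redo_depth=1
After op 5 (undo): buf='blue' undo_depth=1 redo_depth=2
After op 6 (delete): buf='b' undo_depth=2 redo_depth=0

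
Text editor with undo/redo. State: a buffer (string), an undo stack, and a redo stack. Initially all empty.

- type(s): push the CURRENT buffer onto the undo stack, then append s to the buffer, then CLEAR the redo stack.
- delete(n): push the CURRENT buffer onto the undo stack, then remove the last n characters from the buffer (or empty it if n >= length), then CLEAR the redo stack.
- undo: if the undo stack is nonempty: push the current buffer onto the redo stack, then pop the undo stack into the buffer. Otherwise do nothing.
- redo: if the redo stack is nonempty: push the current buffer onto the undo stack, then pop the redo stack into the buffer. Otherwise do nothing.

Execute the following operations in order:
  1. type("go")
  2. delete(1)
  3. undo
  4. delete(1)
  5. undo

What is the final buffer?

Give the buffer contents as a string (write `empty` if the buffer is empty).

Answer: go

Derivation:
After op 1 (type): buf='go' undo_depth=1 redo_depth=0
After op 2 (delete): buf='g' undo_depth=2 redo_depth=0
After op 3 (undo): buf='go' undo_depth=1 redo_depth=1
After op 4 (delete): buf='g' undo_depth=2 redo_depth=0
After op 5 (undo): buf='go' undo_depth=1 redo_depth=1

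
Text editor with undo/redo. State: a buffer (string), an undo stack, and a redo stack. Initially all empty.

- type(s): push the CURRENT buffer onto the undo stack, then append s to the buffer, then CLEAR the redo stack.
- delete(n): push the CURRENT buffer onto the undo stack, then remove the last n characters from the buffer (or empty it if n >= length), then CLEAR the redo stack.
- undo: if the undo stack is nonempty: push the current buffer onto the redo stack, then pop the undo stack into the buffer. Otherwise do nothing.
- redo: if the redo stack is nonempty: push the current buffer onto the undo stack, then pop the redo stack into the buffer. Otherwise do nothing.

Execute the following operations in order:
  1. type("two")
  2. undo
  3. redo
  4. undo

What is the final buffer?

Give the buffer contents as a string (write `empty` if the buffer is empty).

Answer: empty

Derivation:
After op 1 (type): buf='two' undo_depth=1 redo_depth=0
After op 2 (undo): buf='(empty)' undo_depth=0 redo_depth=1
After op 3 (redo): buf='two' undo_depth=1 redo_depth=0
After op 4 (undo): buf='(empty)' undo_depth=0 redo_depth=1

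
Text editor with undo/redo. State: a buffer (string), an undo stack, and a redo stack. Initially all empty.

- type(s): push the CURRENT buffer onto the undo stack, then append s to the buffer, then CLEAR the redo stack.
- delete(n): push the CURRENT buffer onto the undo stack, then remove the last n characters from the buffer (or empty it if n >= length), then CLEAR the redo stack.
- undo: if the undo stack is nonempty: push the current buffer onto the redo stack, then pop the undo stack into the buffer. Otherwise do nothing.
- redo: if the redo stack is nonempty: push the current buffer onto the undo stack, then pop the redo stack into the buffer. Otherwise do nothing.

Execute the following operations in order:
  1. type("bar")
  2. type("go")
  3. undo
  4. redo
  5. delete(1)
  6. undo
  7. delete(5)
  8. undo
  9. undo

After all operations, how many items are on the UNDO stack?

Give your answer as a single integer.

Answer: 1

Derivation:
After op 1 (type): buf='bar' undo_depth=1 redo_depth=0
After op 2 (type): buf='bargo' undo_depth=2 redo_depth=0
After op 3 (undo): buf='bar' undo_depth=1 redo_depth=1
After op 4 (redo): buf='bargo' undo_depth=2 redo_depth=0
After op 5 (delete): buf='barg' undo_depth=3 redo_depth=0
After op 6 (undo): buf='bargo' undo_depth=2 redo_depth=1
After op 7 (delete): buf='(empty)' undo_depth=3 redo_depth=0
After op 8 (undo): buf='bargo' undo_depth=2 redo_depth=1
After op 9 (undo): buf='bar' undo_depth=1 redo_depth=2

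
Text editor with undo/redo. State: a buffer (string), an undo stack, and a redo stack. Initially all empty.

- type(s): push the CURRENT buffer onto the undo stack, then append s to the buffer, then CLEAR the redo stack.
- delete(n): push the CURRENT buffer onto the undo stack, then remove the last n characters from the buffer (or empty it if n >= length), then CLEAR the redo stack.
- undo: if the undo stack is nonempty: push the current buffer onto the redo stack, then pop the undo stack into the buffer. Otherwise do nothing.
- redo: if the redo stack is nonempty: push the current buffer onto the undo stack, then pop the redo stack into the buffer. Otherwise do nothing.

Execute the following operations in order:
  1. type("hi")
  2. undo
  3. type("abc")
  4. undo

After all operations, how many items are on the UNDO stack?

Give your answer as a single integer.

After op 1 (type): buf='hi' undo_depth=1 redo_depth=0
After op 2 (undo): buf='(empty)' undo_depth=0 redo_depth=1
After op 3 (type): buf='abc' undo_depth=1 redo_depth=0
After op 4 (undo): buf='(empty)' undo_depth=0 redo_depth=1

Answer: 0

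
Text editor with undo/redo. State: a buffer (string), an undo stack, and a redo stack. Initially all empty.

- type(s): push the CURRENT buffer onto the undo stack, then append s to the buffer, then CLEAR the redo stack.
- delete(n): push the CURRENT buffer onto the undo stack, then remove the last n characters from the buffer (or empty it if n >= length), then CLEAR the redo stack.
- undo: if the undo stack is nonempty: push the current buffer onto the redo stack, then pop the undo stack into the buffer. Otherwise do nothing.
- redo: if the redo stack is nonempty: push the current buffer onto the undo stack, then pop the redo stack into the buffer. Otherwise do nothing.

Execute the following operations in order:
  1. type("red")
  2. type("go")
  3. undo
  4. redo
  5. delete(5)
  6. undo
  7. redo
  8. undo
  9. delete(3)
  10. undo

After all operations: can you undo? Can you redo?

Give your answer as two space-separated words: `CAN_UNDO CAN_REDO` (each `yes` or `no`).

Answer: yes yes

Derivation:
After op 1 (type): buf='red' undo_depth=1 redo_depth=0
After op 2 (type): buf='redgo' undo_depth=2 redo_depth=0
After op 3 (undo): buf='red' undo_depth=1 redo_depth=1
After op 4 (redo): buf='redgo' undo_depth=2 redo_depth=0
After op 5 (delete): buf='(empty)' undo_depth=3 redo_depth=0
After op 6 (undo): buf='redgo' undo_depth=2 redo_depth=1
After op 7 (redo): buf='(empty)' undo_depth=3 redo_depth=0
After op 8 (undo): buf='redgo' undo_depth=2 redo_depth=1
After op 9 (delete): buf='re' undo_depth=3 redo_depth=0
After op 10 (undo): buf='redgo' undo_depth=2 redo_depth=1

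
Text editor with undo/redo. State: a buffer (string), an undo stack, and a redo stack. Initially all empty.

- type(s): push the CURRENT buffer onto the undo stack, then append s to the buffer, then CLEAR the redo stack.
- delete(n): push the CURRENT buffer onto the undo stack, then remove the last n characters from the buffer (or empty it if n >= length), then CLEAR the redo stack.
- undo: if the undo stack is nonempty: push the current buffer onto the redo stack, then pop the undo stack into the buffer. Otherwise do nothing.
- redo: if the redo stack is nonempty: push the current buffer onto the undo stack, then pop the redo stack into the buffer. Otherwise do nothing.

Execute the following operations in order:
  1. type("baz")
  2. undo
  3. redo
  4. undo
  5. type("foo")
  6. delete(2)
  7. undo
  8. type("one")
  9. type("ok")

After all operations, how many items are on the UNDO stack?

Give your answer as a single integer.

Answer: 3

Derivation:
After op 1 (type): buf='baz' undo_depth=1 redo_depth=0
After op 2 (undo): buf='(empty)' undo_depth=0 redo_depth=1
After op 3 (redo): buf='baz' undo_depth=1 redo_depth=0
After op 4 (undo): buf='(empty)' undo_depth=0 redo_depth=1
After op 5 (type): buf='foo' undo_depth=1 redo_depth=0
After op 6 (delete): buf='f' undo_depth=2 redo_depth=0
After op 7 (undo): buf='foo' undo_depth=1 redo_depth=1
After op 8 (type): buf='fooone' undo_depth=2 redo_depth=0
After op 9 (type): buf='foooneok' undo_depth=3 redo_depth=0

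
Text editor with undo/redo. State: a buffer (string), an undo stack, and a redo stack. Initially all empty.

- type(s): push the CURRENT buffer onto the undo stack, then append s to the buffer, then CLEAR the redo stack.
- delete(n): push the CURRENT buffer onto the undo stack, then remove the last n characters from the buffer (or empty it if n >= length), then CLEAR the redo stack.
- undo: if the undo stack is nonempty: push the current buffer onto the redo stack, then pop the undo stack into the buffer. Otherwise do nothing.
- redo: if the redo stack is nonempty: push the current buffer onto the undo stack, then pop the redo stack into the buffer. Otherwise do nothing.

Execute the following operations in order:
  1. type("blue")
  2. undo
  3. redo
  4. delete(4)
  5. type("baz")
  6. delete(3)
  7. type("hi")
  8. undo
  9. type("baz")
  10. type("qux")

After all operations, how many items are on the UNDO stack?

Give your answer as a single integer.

Answer: 6

Derivation:
After op 1 (type): buf='blue' undo_depth=1 redo_depth=0
After op 2 (undo): buf='(empty)' undo_depth=0 redo_depth=1
After op 3 (redo): buf='blue' undo_depth=1 redo_depth=0
After op 4 (delete): buf='(empty)' undo_depth=2 redo_depth=0
After op 5 (type): buf='baz' undo_depth=3 redo_depth=0
After op 6 (delete): buf='(empty)' undo_depth=4 redo_depth=0
After op 7 (type): buf='hi' undo_depth=5 redo_depth=0
After op 8 (undo): buf='(empty)' undo_depth=4 redo_depth=1
After op 9 (type): buf='baz' undo_depth=5 redo_depth=0
After op 10 (type): buf='bazqux' undo_depth=6 redo_depth=0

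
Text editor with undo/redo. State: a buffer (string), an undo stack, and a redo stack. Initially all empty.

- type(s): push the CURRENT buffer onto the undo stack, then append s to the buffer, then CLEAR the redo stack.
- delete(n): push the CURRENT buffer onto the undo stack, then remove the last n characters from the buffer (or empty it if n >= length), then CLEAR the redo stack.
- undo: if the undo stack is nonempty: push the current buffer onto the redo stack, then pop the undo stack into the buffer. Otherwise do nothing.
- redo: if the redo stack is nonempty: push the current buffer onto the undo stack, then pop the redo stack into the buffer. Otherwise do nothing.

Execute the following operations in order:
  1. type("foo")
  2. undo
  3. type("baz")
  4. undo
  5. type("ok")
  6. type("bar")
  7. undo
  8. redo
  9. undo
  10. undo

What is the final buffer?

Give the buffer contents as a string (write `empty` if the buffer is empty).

After op 1 (type): buf='foo' undo_depth=1 redo_depth=0
After op 2 (undo): buf='(empty)' undo_depth=0 redo_depth=1
After op 3 (type): buf='baz' undo_depth=1 redo_depth=0
After op 4 (undo): buf='(empty)' undo_depth=0 redo_depth=1
After op 5 (type): buf='ok' undo_depth=1 redo_depth=0
After op 6 (type): buf='okbar' undo_depth=2 redo_depth=0
After op 7 (undo): buf='ok' undo_depth=1 redo_depth=1
After op 8 (redo): buf='okbar' undo_depth=2 redo_depth=0
After op 9 (undo): buf='ok' undo_depth=1 redo_depth=1
After op 10 (undo): buf='(empty)' undo_depth=0 redo_depth=2

Answer: empty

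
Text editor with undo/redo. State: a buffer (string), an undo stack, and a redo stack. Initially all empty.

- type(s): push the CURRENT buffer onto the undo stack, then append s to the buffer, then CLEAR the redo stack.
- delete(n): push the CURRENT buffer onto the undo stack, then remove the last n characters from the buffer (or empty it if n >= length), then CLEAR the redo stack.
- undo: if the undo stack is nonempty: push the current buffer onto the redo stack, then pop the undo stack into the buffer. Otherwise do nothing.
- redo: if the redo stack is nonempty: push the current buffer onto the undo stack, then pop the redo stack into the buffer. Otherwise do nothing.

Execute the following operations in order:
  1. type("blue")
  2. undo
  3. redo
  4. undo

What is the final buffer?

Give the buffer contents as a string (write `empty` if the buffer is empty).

Answer: empty

Derivation:
After op 1 (type): buf='blue' undo_depth=1 redo_depth=0
After op 2 (undo): buf='(empty)' undo_depth=0 redo_depth=1
After op 3 (redo): buf='blue' undo_depth=1 redo_depth=0
After op 4 (undo): buf='(empty)' undo_depth=0 redo_depth=1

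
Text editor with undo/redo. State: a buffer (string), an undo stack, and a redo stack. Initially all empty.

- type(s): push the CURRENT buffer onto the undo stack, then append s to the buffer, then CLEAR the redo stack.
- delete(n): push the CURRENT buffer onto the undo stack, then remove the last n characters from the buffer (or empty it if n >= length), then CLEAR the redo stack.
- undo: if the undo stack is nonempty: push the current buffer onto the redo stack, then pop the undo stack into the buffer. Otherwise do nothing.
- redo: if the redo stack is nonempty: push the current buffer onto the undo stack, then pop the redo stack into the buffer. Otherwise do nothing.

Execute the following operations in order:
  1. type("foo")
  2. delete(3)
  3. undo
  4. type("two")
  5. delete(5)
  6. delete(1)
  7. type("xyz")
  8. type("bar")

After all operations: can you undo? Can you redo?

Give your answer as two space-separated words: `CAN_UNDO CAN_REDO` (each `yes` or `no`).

Answer: yes no

Derivation:
After op 1 (type): buf='foo' undo_depth=1 redo_depth=0
After op 2 (delete): buf='(empty)' undo_depth=2 redo_depth=0
After op 3 (undo): buf='foo' undo_depth=1 redo_depth=1
After op 4 (type): buf='footwo' undo_depth=2 redo_depth=0
After op 5 (delete): buf='f' undo_depth=3 redo_depth=0
After op 6 (delete): buf='(empty)' undo_depth=4 redo_depth=0
After op 7 (type): buf='xyz' undo_depth=5 redo_depth=0
After op 8 (type): buf='xyzbar' undo_depth=6 redo_depth=0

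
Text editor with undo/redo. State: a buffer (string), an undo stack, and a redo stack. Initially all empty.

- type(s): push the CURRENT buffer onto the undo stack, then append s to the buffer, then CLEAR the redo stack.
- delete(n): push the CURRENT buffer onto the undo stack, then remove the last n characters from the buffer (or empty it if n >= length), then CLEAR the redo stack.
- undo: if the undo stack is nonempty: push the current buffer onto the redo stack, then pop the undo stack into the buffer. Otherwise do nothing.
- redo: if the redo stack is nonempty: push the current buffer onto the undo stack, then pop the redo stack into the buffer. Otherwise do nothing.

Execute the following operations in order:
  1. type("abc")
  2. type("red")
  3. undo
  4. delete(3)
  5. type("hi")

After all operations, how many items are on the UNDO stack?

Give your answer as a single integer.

Answer: 3

Derivation:
After op 1 (type): buf='abc' undo_depth=1 redo_depth=0
After op 2 (type): buf='abcred' undo_depth=2 redo_depth=0
After op 3 (undo): buf='abc' undo_depth=1 redo_depth=1
After op 4 (delete): buf='(empty)' undo_depth=2 redo_depth=0
After op 5 (type): buf='hi' undo_depth=3 redo_depth=0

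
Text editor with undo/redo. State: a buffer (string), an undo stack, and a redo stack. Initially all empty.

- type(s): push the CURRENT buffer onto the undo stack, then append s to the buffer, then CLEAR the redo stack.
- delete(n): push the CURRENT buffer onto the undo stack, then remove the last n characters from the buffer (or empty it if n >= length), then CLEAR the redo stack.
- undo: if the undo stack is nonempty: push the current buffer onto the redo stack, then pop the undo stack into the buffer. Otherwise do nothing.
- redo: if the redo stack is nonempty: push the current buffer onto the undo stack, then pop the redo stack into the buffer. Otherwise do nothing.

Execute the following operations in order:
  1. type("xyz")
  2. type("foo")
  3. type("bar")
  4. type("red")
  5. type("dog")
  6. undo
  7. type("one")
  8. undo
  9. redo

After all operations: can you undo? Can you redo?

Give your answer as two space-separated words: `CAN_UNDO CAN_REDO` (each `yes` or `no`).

After op 1 (type): buf='xyz' undo_depth=1 redo_depth=0
After op 2 (type): buf='xyzfoo' undo_depth=2 redo_depth=0
After op 3 (type): buf='xyzfoobar' undo_depth=3 redo_depth=0
After op 4 (type): buf='xyzfoobarred' undo_depth=4 redo_depth=0
After op 5 (type): buf='xyzfoobarreddog' undo_depth=5 redo_depth=0
After op 6 (undo): buf='xyzfoobarred' undo_depth=4 redo_depth=1
After op 7 (type): buf='xyzfoobarredone' undo_depth=5 redo_depth=0
After op 8 (undo): buf='xyzfoobarred' undo_depth=4 redo_depth=1
After op 9 (redo): buf='xyzfoobarredone' undo_depth=5 redo_depth=0

Answer: yes no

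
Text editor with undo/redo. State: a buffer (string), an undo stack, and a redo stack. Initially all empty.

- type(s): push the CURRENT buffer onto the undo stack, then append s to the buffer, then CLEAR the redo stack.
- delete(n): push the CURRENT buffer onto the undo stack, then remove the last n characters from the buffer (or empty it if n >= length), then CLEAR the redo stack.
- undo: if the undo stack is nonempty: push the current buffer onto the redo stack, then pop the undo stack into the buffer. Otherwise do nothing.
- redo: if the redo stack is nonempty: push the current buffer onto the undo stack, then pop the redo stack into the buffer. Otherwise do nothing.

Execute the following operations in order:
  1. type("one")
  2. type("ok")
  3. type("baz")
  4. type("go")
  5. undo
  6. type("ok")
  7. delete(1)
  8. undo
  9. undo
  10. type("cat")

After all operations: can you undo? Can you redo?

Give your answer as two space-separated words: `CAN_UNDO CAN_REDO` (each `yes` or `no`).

After op 1 (type): buf='one' undo_depth=1 redo_depth=0
After op 2 (type): buf='oneok' undo_depth=2 redo_depth=0
After op 3 (type): buf='oneokbaz' undo_depth=3 redo_depth=0
After op 4 (type): buf='oneokbazgo' undo_depth=4 redo_depth=0
After op 5 (undo): buf='oneokbaz' undo_depth=3 redo_depth=1
After op 6 (type): buf='oneokbazok' undo_depth=4 redo_depth=0
After op 7 (delete): buf='oneokbazo' undo_depth=5 redo_depth=0
After op 8 (undo): buf='oneokbazok' undo_depth=4 redo_depth=1
After op 9 (undo): buf='oneokbaz' undo_depth=3 redo_depth=2
After op 10 (type): buf='oneokbazcat' undo_depth=4 redo_depth=0

Answer: yes no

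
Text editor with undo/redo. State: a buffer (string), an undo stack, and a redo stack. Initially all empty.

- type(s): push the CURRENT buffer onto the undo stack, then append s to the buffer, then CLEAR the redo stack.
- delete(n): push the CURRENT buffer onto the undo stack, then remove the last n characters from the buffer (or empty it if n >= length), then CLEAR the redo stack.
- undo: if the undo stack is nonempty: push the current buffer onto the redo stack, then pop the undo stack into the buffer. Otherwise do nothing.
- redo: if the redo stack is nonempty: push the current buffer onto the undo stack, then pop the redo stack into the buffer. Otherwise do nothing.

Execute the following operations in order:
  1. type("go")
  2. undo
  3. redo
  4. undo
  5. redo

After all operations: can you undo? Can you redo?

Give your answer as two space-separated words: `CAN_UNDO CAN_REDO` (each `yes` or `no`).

After op 1 (type): buf='go' undo_depth=1 redo_depth=0
After op 2 (undo): buf='(empty)' undo_depth=0 redo_depth=1
After op 3 (redo): buf='go' undo_depth=1 redo_depth=0
After op 4 (undo): buf='(empty)' undo_depth=0 redo_depth=1
After op 5 (redo): buf='go' undo_depth=1 redo_depth=0

Answer: yes no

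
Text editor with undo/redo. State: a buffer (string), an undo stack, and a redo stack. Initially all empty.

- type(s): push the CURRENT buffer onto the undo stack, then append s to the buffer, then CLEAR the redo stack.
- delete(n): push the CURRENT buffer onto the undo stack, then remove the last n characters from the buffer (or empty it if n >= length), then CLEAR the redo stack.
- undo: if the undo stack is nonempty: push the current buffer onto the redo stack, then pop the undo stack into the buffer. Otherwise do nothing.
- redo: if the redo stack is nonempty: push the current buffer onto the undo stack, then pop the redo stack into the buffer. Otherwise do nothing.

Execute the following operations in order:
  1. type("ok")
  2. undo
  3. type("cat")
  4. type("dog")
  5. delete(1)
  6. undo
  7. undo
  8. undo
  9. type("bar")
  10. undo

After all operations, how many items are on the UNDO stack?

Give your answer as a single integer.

After op 1 (type): buf='ok' undo_depth=1 redo_depth=0
After op 2 (undo): buf='(empty)' undo_depth=0 redo_depth=1
After op 3 (type): buf='cat' undo_depth=1 redo_depth=0
After op 4 (type): buf='catdog' undo_depth=2 redo_depth=0
After op 5 (delete): buf='catdo' undo_depth=3 redo_depth=0
After op 6 (undo): buf='catdog' undo_depth=2 redo_depth=1
After op 7 (undo): buf='cat' undo_depth=1 redo_depth=2
After op 8 (undo): buf='(empty)' undo_depth=0 redo_depth=3
After op 9 (type): buf='bar' undo_depth=1 redo_depth=0
After op 10 (undo): buf='(empty)' undo_depth=0 redo_depth=1

Answer: 0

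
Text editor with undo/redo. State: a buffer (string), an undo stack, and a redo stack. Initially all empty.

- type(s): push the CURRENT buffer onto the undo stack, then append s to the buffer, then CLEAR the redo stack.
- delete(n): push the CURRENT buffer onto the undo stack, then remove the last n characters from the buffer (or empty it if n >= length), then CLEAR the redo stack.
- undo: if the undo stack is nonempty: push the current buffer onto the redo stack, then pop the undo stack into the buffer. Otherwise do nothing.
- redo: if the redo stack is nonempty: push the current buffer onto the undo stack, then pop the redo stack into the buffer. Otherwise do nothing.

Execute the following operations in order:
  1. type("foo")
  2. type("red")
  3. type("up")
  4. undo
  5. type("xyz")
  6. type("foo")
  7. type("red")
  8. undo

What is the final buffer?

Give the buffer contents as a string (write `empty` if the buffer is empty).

Answer: fooredxyzfoo

Derivation:
After op 1 (type): buf='foo' undo_depth=1 redo_depth=0
After op 2 (type): buf='foored' undo_depth=2 redo_depth=0
After op 3 (type): buf='fooredup' undo_depth=3 redo_depth=0
After op 4 (undo): buf='foored' undo_depth=2 redo_depth=1
After op 5 (type): buf='fooredxyz' undo_depth=3 redo_depth=0
After op 6 (type): buf='fooredxyzfoo' undo_depth=4 redo_depth=0
After op 7 (type): buf='fooredxyzfoored' undo_depth=5 redo_depth=0
After op 8 (undo): buf='fooredxyzfoo' undo_depth=4 redo_depth=1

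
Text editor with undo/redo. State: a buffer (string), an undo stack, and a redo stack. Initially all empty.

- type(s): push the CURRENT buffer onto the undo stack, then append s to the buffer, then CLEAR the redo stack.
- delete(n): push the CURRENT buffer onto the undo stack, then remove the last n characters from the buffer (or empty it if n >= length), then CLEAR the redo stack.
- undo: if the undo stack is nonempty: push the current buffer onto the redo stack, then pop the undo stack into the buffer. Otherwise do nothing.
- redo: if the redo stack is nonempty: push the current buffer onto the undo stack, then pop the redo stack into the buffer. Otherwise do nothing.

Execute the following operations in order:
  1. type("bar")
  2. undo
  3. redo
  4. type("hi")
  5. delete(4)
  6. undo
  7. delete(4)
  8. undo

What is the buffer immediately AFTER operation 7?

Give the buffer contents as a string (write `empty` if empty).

Answer: b

Derivation:
After op 1 (type): buf='bar' undo_depth=1 redo_depth=0
After op 2 (undo): buf='(empty)' undo_depth=0 redo_depth=1
After op 3 (redo): buf='bar' undo_depth=1 redo_depth=0
After op 4 (type): buf='barhi' undo_depth=2 redo_depth=0
After op 5 (delete): buf='b' undo_depth=3 redo_depth=0
After op 6 (undo): buf='barhi' undo_depth=2 redo_depth=1
After op 7 (delete): buf='b' undo_depth=3 redo_depth=0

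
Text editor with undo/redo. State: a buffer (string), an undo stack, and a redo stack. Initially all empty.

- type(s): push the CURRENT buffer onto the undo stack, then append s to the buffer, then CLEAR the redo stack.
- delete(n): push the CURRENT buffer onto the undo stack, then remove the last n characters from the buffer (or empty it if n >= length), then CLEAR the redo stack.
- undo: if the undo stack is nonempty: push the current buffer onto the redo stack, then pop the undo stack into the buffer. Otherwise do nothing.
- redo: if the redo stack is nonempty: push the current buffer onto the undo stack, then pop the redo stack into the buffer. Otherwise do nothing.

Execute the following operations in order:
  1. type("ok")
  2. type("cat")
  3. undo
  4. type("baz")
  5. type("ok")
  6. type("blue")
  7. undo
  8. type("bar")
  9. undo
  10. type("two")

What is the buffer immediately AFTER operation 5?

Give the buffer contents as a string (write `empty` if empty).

After op 1 (type): buf='ok' undo_depth=1 redo_depth=0
After op 2 (type): buf='okcat' undo_depth=2 redo_depth=0
After op 3 (undo): buf='ok' undo_depth=1 redo_depth=1
After op 4 (type): buf='okbaz' undo_depth=2 redo_depth=0
After op 5 (type): buf='okbazok' undo_depth=3 redo_depth=0

Answer: okbazok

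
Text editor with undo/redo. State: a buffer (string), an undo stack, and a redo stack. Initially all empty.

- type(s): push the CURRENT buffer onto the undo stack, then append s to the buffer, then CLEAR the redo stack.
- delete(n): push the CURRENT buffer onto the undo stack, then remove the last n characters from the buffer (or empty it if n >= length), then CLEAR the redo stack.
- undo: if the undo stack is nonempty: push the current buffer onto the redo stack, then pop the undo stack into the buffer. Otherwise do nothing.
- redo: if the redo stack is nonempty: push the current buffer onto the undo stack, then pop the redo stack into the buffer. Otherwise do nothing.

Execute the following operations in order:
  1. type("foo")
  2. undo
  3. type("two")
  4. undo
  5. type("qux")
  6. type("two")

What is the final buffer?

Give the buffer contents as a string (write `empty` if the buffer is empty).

After op 1 (type): buf='foo' undo_depth=1 redo_depth=0
After op 2 (undo): buf='(empty)' undo_depth=0 redo_depth=1
After op 3 (type): buf='two' undo_depth=1 redo_depth=0
After op 4 (undo): buf='(empty)' undo_depth=0 redo_depth=1
After op 5 (type): buf='qux' undo_depth=1 redo_depth=0
After op 6 (type): buf='quxtwo' undo_depth=2 redo_depth=0

Answer: quxtwo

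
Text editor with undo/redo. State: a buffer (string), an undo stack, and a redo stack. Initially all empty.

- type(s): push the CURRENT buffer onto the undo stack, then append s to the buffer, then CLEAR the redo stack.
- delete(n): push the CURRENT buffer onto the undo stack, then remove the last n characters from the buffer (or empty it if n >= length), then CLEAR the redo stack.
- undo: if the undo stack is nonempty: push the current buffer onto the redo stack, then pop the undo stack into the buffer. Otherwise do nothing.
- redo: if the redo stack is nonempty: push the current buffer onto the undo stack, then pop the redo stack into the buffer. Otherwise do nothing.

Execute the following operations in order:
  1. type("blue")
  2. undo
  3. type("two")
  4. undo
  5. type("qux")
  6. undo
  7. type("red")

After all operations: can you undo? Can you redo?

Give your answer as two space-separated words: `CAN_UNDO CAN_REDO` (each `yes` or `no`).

Answer: yes no

Derivation:
After op 1 (type): buf='blue' undo_depth=1 redo_depth=0
After op 2 (undo): buf='(empty)' undo_depth=0 redo_depth=1
After op 3 (type): buf='two' undo_depth=1 redo_depth=0
After op 4 (undo): buf='(empty)' undo_depth=0 redo_depth=1
After op 5 (type): buf='qux' undo_depth=1 redo_depth=0
After op 6 (undo): buf='(empty)' undo_depth=0 redo_depth=1
After op 7 (type): buf='red' undo_depth=1 redo_depth=0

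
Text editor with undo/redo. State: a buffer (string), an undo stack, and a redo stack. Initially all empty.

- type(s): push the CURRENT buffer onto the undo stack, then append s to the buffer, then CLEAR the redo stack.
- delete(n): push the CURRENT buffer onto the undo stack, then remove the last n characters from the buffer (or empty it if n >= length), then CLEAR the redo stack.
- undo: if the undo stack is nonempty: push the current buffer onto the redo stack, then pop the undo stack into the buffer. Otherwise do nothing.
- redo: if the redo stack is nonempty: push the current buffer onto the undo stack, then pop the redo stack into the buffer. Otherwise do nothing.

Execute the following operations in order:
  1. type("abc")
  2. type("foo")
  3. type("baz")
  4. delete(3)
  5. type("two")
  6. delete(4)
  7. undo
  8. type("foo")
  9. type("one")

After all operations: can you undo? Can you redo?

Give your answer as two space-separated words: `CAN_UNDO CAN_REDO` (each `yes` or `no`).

Answer: yes no

Derivation:
After op 1 (type): buf='abc' undo_depth=1 redo_depth=0
After op 2 (type): buf='abcfoo' undo_depth=2 redo_depth=0
After op 3 (type): buf='abcfoobaz' undo_depth=3 redo_depth=0
After op 4 (delete): buf='abcfoo' undo_depth=4 redo_depth=0
After op 5 (type): buf='abcfootwo' undo_depth=5 redo_depth=0
After op 6 (delete): buf='abcfo' undo_depth=6 redo_depth=0
After op 7 (undo): buf='abcfootwo' undo_depth=5 redo_depth=1
After op 8 (type): buf='abcfootwofoo' undo_depth=6 redo_depth=0
After op 9 (type): buf='abcfootwofooone' undo_depth=7 redo_depth=0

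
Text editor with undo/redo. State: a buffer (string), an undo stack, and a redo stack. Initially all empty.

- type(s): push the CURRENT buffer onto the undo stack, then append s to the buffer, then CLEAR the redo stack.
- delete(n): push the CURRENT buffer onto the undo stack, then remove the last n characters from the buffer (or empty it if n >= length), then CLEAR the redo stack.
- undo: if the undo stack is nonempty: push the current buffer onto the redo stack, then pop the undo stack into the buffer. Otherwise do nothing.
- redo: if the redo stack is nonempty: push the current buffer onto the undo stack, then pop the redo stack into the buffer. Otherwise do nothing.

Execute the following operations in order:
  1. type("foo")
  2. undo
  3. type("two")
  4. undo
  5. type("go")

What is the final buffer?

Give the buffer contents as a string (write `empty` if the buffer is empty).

Answer: go

Derivation:
After op 1 (type): buf='foo' undo_depth=1 redo_depth=0
After op 2 (undo): buf='(empty)' undo_depth=0 redo_depth=1
After op 3 (type): buf='two' undo_depth=1 redo_depth=0
After op 4 (undo): buf='(empty)' undo_depth=0 redo_depth=1
After op 5 (type): buf='go' undo_depth=1 redo_depth=0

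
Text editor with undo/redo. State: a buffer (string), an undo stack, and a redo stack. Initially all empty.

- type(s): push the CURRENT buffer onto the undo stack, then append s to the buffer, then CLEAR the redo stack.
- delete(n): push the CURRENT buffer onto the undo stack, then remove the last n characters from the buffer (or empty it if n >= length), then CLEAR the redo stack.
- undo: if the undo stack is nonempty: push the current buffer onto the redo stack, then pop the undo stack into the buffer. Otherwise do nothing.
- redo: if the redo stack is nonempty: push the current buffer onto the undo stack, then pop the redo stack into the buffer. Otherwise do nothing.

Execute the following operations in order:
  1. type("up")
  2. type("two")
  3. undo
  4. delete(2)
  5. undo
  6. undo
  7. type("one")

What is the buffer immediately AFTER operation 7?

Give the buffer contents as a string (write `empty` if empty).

Answer: one

Derivation:
After op 1 (type): buf='up' undo_depth=1 redo_depth=0
After op 2 (type): buf='uptwo' undo_depth=2 redo_depth=0
After op 3 (undo): buf='up' undo_depth=1 redo_depth=1
After op 4 (delete): buf='(empty)' undo_depth=2 redo_depth=0
After op 5 (undo): buf='up' undo_depth=1 redo_depth=1
After op 6 (undo): buf='(empty)' undo_depth=0 redo_depth=2
After op 7 (type): buf='one' undo_depth=1 redo_depth=0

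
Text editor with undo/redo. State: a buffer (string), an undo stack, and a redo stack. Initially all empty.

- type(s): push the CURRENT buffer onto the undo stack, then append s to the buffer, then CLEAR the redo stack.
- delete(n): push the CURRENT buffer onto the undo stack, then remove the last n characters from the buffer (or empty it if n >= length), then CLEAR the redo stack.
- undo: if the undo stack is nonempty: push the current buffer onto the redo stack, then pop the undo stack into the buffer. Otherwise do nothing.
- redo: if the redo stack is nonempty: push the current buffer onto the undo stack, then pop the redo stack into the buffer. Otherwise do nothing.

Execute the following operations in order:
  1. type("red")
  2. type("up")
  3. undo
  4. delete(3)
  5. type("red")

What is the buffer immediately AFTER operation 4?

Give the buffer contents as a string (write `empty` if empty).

After op 1 (type): buf='red' undo_depth=1 redo_depth=0
After op 2 (type): buf='redup' undo_depth=2 redo_depth=0
After op 3 (undo): buf='red' undo_depth=1 redo_depth=1
After op 4 (delete): buf='(empty)' undo_depth=2 redo_depth=0

Answer: empty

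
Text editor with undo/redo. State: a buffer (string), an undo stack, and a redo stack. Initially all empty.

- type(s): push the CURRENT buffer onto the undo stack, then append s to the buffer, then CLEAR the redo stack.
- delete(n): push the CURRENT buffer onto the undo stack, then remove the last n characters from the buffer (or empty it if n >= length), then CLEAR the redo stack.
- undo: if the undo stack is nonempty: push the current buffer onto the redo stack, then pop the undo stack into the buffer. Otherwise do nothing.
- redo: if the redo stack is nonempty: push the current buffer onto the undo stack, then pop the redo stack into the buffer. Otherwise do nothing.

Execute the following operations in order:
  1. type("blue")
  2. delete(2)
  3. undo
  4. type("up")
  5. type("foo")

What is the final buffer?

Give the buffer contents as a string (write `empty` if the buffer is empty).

Answer: blueupfoo

Derivation:
After op 1 (type): buf='blue' undo_depth=1 redo_depth=0
After op 2 (delete): buf='bl' undo_depth=2 redo_depth=0
After op 3 (undo): buf='blue' undo_depth=1 redo_depth=1
After op 4 (type): buf='blueup' undo_depth=2 redo_depth=0
After op 5 (type): buf='blueupfoo' undo_depth=3 redo_depth=0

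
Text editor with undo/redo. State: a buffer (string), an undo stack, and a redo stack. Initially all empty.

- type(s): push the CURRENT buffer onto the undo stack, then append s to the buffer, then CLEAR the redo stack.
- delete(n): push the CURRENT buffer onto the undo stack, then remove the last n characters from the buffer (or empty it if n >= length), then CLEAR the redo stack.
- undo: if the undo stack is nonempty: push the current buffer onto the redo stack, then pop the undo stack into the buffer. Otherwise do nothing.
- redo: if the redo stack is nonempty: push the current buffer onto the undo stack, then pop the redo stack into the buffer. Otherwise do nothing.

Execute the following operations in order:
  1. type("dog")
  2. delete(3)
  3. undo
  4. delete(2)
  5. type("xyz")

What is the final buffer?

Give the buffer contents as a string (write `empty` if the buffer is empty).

Answer: dxyz

Derivation:
After op 1 (type): buf='dog' undo_depth=1 redo_depth=0
After op 2 (delete): buf='(empty)' undo_depth=2 redo_depth=0
After op 3 (undo): buf='dog' undo_depth=1 redo_depth=1
After op 4 (delete): buf='d' undo_depth=2 redo_depth=0
After op 5 (type): buf='dxyz' undo_depth=3 redo_depth=0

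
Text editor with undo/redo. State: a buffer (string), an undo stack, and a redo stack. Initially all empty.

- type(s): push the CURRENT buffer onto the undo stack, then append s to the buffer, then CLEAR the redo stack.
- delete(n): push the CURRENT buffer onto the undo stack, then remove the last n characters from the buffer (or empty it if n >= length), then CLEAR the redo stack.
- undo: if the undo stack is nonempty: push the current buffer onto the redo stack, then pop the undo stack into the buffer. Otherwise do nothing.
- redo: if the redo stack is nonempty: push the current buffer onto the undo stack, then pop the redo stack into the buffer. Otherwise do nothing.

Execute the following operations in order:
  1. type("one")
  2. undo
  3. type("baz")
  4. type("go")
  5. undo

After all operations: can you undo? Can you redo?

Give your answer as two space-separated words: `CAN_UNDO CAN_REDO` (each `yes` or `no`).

After op 1 (type): buf='one' undo_depth=1 redo_depth=0
After op 2 (undo): buf='(empty)' undo_depth=0 redo_depth=1
After op 3 (type): buf='baz' undo_depth=1 redo_depth=0
After op 4 (type): buf='bazgo' undo_depth=2 redo_depth=0
After op 5 (undo): buf='baz' undo_depth=1 redo_depth=1

Answer: yes yes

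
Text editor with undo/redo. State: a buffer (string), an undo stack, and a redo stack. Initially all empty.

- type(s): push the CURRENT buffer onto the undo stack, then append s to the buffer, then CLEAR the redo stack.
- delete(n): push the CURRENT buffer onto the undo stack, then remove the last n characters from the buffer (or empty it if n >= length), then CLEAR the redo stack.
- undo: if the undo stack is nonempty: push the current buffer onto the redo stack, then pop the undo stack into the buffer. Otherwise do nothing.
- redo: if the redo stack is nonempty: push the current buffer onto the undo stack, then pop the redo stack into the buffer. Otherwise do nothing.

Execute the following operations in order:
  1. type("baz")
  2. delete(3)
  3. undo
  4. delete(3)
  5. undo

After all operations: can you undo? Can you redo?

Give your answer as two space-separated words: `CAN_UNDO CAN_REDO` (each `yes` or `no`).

Answer: yes yes

Derivation:
After op 1 (type): buf='baz' undo_depth=1 redo_depth=0
After op 2 (delete): buf='(empty)' undo_depth=2 redo_depth=0
After op 3 (undo): buf='baz' undo_depth=1 redo_depth=1
After op 4 (delete): buf='(empty)' undo_depth=2 redo_depth=0
After op 5 (undo): buf='baz' undo_depth=1 redo_depth=1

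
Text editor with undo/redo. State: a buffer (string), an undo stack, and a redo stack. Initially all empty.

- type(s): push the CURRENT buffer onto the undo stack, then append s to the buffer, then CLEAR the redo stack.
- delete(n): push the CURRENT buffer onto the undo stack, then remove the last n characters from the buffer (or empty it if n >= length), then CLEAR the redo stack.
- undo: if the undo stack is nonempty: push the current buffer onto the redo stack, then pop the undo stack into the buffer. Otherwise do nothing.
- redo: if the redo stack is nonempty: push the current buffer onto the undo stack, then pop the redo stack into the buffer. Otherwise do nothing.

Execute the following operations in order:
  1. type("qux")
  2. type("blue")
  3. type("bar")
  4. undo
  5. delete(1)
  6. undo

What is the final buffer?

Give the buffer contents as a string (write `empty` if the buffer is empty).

Answer: quxblue

Derivation:
After op 1 (type): buf='qux' undo_depth=1 redo_depth=0
After op 2 (type): buf='quxblue' undo_depth=2 redo_depth=0
After op 3 (type): buf='quxbluebar' undo_depth=3 redo_depth=0
After op 4 (undo): buf='quxblue' undo_depth=2 redo_depth=1
After op 5 (delete): buf='quxblu' undo_depth=3 redo_depth=0
After op 6 (undo): buf='quxblue' undo_depth=2 redo_depth=1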